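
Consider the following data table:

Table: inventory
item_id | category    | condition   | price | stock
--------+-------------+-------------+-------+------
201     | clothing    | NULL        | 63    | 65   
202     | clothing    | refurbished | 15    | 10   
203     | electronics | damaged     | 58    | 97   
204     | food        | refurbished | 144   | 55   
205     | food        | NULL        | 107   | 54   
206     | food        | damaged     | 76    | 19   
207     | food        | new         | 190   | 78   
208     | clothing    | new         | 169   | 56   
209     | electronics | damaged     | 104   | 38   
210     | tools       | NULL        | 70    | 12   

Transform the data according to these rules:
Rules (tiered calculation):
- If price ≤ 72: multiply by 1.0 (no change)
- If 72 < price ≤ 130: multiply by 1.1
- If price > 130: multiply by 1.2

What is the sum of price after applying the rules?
1125.3

Step 1: Tier 1 (price ≤ 72): 4 records, sum = 206 × 1.0 = 206.0
Step 2: Tier 2 (72 < price ≤ 130): 3 records, sum = 287 × 1.1 = 315.7
Step 3: Tier 3 (price > 130): 3 records, sum = 503 × 1.2 = 603.6
Step 4: Final sum = 206.0 + 315.7 + 603.6 = 1125.3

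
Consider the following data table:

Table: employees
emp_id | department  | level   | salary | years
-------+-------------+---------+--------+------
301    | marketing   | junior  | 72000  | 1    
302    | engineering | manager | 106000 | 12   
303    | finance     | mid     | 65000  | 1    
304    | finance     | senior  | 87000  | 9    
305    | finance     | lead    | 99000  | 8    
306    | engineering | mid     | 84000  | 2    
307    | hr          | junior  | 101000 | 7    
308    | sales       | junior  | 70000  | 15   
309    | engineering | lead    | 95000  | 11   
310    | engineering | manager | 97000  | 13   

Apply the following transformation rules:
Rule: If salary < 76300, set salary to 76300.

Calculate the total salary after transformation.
897900

Step 1: 3 records have salary < 76300
Step 2: These records originally summed to 207000
Step 3: After setting to minimum: 3 × 76300 = 228900
Step 4: Unaffected records sum: 669000
Step 5: Final sum = 228900 + 669000 = 897900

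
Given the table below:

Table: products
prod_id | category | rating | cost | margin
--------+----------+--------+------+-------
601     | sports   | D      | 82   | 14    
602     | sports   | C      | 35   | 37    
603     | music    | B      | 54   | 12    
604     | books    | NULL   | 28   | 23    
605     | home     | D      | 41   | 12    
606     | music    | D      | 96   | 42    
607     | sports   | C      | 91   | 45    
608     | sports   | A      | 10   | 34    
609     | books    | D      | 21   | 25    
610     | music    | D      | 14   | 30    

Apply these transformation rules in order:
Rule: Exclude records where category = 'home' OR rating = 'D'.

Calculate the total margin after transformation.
151

Step 1: Find records where category = 'home' OR rating = 'D'
Step 2: 5 records match, summing to 123
Step 3: Original sum: 274
Step 4: Remaining sum = 274 - 123 = 151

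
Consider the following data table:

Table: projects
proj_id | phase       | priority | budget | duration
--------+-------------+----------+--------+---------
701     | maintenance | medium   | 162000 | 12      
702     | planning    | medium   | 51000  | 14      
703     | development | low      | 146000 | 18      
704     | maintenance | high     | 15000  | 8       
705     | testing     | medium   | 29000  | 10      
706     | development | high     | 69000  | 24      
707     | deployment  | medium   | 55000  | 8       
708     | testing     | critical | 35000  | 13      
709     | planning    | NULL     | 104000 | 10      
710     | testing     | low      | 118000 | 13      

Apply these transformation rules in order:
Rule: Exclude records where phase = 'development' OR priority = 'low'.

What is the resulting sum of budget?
451000

Step 1: Find records where phase = 'development' OR priority = 'low'
Step 2: 3 records match, summing to 333000
Step 3: Original sum: 784000
Step 4: Remaining sum = 784000 - 333000 = 451000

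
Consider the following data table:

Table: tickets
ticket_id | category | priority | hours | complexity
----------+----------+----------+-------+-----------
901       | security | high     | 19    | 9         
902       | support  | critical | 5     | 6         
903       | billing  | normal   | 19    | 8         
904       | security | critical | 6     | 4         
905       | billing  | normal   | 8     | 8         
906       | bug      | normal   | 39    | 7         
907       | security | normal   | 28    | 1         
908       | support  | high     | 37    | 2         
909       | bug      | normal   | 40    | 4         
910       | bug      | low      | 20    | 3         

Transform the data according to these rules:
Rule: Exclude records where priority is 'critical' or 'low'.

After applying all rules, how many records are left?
7

Step 1: Count records to exclude
  - 2 (critical) + 1 (low) = 3 records
Step 2: Total records: 10
Step 3: Remaining = 10 - 3 = 7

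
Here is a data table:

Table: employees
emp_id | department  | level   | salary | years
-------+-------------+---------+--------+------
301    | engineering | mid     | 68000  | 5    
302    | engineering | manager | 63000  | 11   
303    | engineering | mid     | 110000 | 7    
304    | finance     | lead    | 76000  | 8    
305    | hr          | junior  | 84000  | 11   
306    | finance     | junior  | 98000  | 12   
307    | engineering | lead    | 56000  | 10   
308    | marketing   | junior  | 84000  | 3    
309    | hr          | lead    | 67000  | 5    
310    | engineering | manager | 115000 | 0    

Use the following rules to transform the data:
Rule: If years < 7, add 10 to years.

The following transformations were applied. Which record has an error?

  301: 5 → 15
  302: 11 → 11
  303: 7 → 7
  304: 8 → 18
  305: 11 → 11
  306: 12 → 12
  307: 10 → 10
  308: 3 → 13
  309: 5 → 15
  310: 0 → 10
Record 304 has an error. The correct transformed value should be 8, not 18.

Step 1: Check each record against the rule
Step 2: Record 304 has years = 8
Step 3: Since 8 >= 7, the bonus should not have been applied
Step 4: Correct value = 8, but claimed value = 18
Conclusion: Record 304 has the error.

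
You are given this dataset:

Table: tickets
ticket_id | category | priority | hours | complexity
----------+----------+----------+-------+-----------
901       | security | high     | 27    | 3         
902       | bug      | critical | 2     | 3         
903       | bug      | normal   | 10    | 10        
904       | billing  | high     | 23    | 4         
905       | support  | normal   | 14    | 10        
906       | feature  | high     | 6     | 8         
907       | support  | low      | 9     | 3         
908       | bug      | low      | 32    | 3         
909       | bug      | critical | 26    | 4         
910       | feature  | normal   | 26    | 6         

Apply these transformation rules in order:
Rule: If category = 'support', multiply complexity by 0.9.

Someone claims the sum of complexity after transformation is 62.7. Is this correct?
No, the correct result is 52.7.

Step 1: Calculate the correct sum after transformation
Step 2: Apply multiplier 0.9 to records where category = 'support'
Step 3: Correct result = 52.7
Step 4: Claimed result = 62.7
Step 5: 52.7 ≠ 62.7
Conclusion: The claimed result is incorrect. The correct answer is 52.7.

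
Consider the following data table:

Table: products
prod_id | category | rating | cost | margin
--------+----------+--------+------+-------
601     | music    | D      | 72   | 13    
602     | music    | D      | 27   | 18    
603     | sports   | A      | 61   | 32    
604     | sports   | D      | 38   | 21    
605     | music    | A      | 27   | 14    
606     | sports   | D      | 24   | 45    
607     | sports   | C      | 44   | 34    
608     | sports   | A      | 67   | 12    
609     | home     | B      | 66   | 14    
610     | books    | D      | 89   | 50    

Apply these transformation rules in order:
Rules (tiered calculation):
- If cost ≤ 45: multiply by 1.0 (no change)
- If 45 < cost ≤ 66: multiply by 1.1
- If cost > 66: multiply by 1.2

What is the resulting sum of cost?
573.3

Step 1: Tier 1 (cost ≤ 45): 5 records, sum = 160 × 1.0 = 160.0
Step 2: Tier 2 (45 < cost ≤ 66): 2 records, sum = 127 × 1.1 = 139.7
Step 3: Tier 3 (cost > 66): 3 records, sum = 228 × 1.2 = 273.6
Step 4: Final sum = 160.0 + 139.7 + 273.6 = 573.3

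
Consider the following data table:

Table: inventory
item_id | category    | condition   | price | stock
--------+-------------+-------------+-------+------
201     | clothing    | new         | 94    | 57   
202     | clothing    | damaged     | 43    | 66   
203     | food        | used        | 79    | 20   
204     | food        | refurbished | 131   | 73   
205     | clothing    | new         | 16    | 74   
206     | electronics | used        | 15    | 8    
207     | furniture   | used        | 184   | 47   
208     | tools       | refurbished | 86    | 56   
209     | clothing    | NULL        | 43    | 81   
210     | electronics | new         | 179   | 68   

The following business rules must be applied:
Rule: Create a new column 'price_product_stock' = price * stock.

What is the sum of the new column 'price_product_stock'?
49762

Step 1: For each record, compute price * stock
Example calculations:
  94 * 57 = 5358
  43 * 66 = 2838
  79 * 20 = 1580
  ...
Step 2: Sum all derived values
Step 3: Total = 49762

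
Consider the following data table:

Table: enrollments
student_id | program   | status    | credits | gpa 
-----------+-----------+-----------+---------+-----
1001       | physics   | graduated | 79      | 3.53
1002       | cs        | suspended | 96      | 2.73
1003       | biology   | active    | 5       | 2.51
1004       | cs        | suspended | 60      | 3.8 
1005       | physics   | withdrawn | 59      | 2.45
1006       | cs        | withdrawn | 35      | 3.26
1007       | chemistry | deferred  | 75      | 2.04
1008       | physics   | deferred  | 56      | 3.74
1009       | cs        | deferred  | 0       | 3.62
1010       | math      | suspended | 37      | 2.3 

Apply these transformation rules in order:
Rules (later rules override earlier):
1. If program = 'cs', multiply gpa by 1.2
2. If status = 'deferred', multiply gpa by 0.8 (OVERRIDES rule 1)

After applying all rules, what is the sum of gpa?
30.06

Step 1: Rule 2 takes priority for records with status = 'deferred'
  - 3 records: 9.4 × 0.8 = 7.52
Step 2: Rule 1 applies to remaining records with program = 'cs'
  - 3 records: 9.79 × 1.2 = 11.75
Step 3: Other records unchanged: 10.79
Step 4: Final sum = 7.52 + 11.75 + 10.79 = 30.06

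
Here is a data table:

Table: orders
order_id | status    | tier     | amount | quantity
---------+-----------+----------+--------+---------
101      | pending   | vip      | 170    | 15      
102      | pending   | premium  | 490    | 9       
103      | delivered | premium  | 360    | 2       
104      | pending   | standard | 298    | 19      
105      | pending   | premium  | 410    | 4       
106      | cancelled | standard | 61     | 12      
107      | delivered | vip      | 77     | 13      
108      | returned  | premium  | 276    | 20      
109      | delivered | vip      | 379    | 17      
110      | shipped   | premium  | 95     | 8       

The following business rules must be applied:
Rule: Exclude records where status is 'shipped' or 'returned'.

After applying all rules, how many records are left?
8

Step 1: Count records to exclude
  - 1 (shipped) + 1 (returned) = 2 records
Step 2: Total records: 10
Step 3: Remaining = 10 - 2 = 8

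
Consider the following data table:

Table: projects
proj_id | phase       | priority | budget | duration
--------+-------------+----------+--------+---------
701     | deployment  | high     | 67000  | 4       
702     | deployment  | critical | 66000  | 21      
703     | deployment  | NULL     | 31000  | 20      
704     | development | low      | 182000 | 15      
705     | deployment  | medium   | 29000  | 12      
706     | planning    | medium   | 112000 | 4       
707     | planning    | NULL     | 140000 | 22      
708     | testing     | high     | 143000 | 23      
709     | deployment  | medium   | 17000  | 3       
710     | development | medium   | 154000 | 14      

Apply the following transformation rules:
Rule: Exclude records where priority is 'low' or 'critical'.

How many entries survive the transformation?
8

Step 1: Count records to exclude
  - 1 (low) + 1 (critical) = 2 records
Step 2: Total records: 10
Step 3: Remaining = 10 - 2 = 8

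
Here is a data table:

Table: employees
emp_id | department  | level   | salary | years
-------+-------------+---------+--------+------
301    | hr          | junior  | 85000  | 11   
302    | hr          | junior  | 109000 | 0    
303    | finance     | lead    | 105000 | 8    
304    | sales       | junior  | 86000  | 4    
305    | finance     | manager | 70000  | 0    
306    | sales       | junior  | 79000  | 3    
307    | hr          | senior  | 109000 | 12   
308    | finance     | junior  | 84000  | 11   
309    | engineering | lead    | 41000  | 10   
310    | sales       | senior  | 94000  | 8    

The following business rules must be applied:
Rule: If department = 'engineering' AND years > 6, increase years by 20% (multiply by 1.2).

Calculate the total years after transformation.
69.0

Step 1: Find records where department = 'engineering' AND years > 6
Step 2: 1 records match, summing to 10
Step 3: After multiplier: 10 × 1.2 = 12.0
Step 4: Unaffected records sum: 57
Step 5: Final sum = 12.0 + 57 = 69.0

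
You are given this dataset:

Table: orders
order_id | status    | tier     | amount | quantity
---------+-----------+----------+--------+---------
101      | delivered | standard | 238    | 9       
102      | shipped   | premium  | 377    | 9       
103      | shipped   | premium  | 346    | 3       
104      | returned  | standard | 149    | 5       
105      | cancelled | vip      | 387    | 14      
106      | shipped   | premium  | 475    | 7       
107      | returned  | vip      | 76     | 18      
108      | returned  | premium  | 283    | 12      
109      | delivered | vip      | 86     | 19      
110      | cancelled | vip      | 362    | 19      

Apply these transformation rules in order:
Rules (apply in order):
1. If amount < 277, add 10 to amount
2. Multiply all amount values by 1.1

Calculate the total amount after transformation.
3100.9

Step 1: Apply Rule 1 - Add 10 to records with amount < 277
  - 4 records affected: 549 + (4 × 10) = 589
  - Unaffected records: 2230
  - Sum after Rule 1: 2819
Step 2: Apply Rule 2 - Multiply all by 1.1
  - 2819 × 1.1 = 3100.9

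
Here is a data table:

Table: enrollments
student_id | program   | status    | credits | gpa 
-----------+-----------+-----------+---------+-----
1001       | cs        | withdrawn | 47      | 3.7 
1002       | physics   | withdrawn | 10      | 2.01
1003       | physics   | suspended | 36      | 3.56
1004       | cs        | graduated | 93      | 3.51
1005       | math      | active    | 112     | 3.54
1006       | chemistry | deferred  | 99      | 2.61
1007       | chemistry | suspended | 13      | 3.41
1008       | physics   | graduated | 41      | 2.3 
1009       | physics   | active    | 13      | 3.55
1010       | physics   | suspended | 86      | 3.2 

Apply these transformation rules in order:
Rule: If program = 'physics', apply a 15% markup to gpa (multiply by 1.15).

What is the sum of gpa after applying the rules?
33.58

Step 1: Records with program = 'physics' have total gpa = 14.62
Step 2: Apply multiplier: 14.62 × 1.15 = 16.81
Step 3: Other records total: 16.77
Step 4: Final sum = 16.81 + 16.77 = 33.58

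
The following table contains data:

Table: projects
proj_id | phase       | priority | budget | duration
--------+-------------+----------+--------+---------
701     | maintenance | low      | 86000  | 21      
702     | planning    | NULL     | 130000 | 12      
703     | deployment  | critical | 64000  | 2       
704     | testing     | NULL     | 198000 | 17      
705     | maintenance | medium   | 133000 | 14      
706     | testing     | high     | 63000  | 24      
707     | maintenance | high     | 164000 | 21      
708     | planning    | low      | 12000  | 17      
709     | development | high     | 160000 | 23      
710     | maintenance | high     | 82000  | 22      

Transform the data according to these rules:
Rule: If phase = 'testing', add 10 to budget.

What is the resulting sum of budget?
1092020

Step 1: Count records where phase = 'testing': 2
Step 2: Total bonus added: 2 × 10 = 20
Step 3: Original sum of budget: 1092000
Step 4: Final sum = 1092000 + 20 = 1092020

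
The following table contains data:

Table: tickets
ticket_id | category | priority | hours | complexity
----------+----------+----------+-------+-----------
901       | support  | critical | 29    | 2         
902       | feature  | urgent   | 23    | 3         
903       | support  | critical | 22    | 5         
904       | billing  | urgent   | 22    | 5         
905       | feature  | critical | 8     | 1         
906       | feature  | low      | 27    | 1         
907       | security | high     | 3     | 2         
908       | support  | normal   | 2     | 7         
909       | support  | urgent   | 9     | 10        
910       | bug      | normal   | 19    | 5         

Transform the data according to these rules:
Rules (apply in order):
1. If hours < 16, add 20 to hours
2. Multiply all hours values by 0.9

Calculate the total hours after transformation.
219.6

Step 1: Apply Rule 1 - Add 20 to records with hours < 16
  - 4 records affected: 22 + (4 × 20) = 102
  - Unaffected records: 142
  - Sum after Rule 1: 244
Step 2: Apply Rule 2 - Multiply all by 0.9
  - 244 × 0.9 = 219.6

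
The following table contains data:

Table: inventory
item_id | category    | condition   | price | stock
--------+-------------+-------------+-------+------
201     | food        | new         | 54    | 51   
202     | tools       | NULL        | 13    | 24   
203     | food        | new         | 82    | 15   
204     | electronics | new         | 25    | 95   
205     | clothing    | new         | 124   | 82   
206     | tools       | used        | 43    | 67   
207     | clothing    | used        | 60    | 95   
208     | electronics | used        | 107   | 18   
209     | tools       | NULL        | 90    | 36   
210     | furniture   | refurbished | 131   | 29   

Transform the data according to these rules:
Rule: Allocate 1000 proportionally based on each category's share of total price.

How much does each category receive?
clothing: 252.4, electronics: 181.07, food: 186.56, furniture: 179.7, tools: 200.27

Step 1: Calculate total price = 729
Step 2: Calculate each category's proportion:
  clothing: 184/729 = 25.24% → 252.4
  electronics: 132/729 = 18.11% → 181.07
  food: 136/729 = 18.66% → 186.56
  furniture: 131/729 = 17.97% → 179.7
  tools: 146/729 = 20.03% → 200.27
Step 3: Verify: sum of allocations ≈ 1000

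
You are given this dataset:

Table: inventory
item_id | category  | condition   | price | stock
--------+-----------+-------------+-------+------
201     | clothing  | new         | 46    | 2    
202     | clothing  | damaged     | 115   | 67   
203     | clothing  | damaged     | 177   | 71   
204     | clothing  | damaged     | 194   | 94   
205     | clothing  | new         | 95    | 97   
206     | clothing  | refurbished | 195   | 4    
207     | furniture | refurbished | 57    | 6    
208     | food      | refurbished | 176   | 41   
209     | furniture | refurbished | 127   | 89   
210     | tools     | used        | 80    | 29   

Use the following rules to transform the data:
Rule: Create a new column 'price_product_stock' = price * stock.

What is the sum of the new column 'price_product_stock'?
69776

Step 1: For each record, compute price * stock
Example calculations:
  46 * 2 = 92
  115 * 67 = 7705
  177 * 71 = 12567
  ...
Step 2: Sum all derived values
Step 3: Total = 69776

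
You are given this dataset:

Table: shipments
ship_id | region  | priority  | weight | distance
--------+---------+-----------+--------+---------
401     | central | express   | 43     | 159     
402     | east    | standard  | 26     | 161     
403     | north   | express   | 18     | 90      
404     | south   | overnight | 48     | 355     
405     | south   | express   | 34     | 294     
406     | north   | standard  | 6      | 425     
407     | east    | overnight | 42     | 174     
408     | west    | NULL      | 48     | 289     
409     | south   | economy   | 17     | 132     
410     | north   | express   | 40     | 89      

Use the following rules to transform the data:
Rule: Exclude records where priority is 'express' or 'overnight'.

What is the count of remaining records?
4

Step 1: Count records to exclude
  - 4 (express) + 2 (overnight) = 6 records
Step 2: Total records: 10
Step 3: Remaining = 10 - 6 = 4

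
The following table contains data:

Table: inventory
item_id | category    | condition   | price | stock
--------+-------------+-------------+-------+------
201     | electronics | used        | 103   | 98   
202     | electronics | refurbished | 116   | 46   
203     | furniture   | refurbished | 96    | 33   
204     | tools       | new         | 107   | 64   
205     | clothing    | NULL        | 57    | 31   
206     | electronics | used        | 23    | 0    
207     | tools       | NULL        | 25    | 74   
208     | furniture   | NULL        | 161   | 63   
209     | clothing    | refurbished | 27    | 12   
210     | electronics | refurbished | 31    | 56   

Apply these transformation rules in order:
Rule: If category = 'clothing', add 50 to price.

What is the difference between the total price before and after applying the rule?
100

Step 1: Original sum of price = 746
Step 2: 2 records have category = 'clothing'
Step 3: Each affected record changes by 50
Step 4: Total change = 2 × 50 = 100
Step 5: New sum = 746 + 100 = 846
Step 6: Difference = |846 - 746| = 100
        (Sum increased by 100)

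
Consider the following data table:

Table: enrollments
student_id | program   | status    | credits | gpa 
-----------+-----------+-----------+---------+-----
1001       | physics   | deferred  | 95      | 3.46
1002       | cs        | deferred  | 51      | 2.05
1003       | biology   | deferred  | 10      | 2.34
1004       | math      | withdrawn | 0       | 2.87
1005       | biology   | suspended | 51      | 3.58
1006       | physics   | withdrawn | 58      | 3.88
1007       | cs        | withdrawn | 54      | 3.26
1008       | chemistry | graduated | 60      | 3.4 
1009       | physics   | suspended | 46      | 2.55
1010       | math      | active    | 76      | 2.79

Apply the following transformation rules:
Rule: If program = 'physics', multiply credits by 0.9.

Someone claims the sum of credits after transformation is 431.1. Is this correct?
No, the correct result is 481.1.

Step 1: Calculate the correct sum after transformation
Step 2: Apply multiplier 0.9 to records where program = 'physics'
Step 3: Correct result = 481.1
Step 4: Claimed result = 431.1
Step 5: 481.1 ≠ 431.1
Conclusion: The claimed result is incorrect. The correct answer is 481.1.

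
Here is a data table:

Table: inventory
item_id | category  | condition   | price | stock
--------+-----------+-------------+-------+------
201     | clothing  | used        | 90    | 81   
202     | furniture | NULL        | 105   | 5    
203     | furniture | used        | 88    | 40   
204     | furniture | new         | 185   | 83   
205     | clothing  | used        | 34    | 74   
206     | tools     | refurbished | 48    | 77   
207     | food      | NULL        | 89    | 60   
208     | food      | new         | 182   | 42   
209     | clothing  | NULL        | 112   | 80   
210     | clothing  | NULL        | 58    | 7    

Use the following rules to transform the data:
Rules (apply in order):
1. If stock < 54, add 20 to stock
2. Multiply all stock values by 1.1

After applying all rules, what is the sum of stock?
691.9

Step 1: Apply Rule 1 - Add 20 to records with stock < 54
  - 4 records affected: 94 + (4 × 20) = 174
  - Unaffected records: 455
  - Sum after Rule 1: 629
Step 2: Apply Rule 2 - Multiply all by 1.1
  - 629 × 1.1 = 691.9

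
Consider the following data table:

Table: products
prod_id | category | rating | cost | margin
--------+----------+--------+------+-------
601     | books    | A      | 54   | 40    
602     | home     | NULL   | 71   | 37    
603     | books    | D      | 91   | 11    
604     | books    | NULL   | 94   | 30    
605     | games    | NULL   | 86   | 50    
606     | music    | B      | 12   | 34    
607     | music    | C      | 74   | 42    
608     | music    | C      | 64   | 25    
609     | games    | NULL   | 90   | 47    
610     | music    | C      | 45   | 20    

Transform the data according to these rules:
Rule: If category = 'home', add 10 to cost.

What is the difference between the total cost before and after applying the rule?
10

Step 1: Original sum of cost = 681
Step 2: 1 records have category = 'home'
Step 3: Each affected record changes by 10
Step 4: Total change = 1 × 10 = 10
Step 5: New sum = 681 + 10 = 691
Step 6: Difference = |691 - 681| = 10
        (Sum increased by 10)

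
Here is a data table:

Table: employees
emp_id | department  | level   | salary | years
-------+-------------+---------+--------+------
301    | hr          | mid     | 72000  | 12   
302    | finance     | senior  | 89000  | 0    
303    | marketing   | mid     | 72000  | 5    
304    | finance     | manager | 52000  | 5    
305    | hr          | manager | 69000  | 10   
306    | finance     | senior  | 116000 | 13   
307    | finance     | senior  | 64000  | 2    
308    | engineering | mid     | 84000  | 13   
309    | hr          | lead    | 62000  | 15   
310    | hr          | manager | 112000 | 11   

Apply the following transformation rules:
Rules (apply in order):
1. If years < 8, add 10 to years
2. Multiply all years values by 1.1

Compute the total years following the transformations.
138.6

Step 1: Apply Rule 1 - Add 10 to records with years < 8
  - 4 records affected: 12 + (4 × 10) = 52
  - Unaffected records: 74
  - Sum after Rule 1: 126
Step 2: Apply Rule 2 - Multiply all by 1.1
  - 126 × 1.1 = 138.6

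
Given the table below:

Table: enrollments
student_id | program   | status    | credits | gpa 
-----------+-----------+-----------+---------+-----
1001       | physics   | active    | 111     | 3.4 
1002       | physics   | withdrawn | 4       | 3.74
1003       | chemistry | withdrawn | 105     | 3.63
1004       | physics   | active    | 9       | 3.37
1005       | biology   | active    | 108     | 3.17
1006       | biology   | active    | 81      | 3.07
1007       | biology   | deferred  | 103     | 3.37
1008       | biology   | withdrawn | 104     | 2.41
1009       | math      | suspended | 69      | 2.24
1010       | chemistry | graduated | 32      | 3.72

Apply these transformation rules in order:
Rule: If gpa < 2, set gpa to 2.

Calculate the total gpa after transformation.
32.12

Step 1: 0 records have gpa < 2
Step 2: These records originally summed to 0
Step 3: After setting to minimum: 0 × 2 = 0
Step 4: Unaffected records sum: 32.12
Step 5: Final sum = 0 + 32.12 = 32.12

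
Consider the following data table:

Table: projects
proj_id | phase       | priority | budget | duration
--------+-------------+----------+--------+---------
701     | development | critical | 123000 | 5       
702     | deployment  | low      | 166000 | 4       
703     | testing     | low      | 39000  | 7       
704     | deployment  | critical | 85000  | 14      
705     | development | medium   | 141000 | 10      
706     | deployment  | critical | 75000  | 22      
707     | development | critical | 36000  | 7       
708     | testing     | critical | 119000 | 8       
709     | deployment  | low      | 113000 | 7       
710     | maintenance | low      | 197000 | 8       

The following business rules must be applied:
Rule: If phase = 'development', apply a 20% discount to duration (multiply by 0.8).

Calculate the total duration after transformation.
87.6

Step 1: Records with phase = 'development' have total duration = 22
Step 2: Apply multiplier: 22 × 0.8 = 17.6
Step 3: Other records total: 70
Step 4: Final sum = 17.6 + 70 = 87.6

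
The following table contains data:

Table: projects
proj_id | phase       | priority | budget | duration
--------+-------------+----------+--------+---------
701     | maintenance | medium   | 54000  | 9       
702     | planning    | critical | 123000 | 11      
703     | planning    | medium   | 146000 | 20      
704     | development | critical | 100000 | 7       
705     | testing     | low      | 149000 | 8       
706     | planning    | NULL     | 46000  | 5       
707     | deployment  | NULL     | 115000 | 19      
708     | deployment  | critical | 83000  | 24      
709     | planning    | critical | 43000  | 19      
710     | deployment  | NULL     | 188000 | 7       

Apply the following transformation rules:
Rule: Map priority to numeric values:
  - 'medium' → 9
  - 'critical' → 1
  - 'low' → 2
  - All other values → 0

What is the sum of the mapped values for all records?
24

Step 1: Apply mapping to each record
Step 2: Count by status:
  'medium': 2 records × 9 = 18
  'critical': 4 records × 1 = 4
  'low': 1 records × 2 = 2
Step 3: Sum all mapped values = 24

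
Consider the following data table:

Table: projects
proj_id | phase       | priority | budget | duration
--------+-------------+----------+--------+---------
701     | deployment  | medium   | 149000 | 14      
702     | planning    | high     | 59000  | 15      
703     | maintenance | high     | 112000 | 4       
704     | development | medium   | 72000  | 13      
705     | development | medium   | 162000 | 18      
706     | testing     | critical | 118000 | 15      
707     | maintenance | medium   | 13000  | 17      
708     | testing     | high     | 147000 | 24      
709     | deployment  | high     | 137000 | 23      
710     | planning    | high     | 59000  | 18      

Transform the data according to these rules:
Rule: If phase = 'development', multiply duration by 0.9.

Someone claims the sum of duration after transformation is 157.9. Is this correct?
Yes, the result is correct.

Step 1: Calculate the correct sum after transformation
Step 2: Apply multiplier 0.9 to records where phase = 'development'
Step 3: Correct result = 157.9
Step 4: Claimed result = 157.9
Step 5: 157.9 = 157.9 ✓
Conclusion: The claimed result is correct.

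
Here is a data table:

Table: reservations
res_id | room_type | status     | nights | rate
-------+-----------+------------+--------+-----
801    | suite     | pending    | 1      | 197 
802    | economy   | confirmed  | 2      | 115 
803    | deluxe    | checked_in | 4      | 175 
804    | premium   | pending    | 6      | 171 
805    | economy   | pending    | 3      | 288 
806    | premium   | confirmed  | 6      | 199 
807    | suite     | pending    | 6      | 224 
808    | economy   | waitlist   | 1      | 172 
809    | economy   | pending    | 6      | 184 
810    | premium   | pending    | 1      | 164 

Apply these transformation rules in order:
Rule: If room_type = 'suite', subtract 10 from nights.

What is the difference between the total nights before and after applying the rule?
20

Step 1: Original sum of nights = 36
Step 2: 2 records have room_type = 'suite'
Step 3: Each affected record changes by -10
Step 4: Total change = 2 × -10 = -20
Step 5: New sum = 36 + -20 = 16
Step 6: Difference = |16 - 36| = 20
        (Sum decreased by 20)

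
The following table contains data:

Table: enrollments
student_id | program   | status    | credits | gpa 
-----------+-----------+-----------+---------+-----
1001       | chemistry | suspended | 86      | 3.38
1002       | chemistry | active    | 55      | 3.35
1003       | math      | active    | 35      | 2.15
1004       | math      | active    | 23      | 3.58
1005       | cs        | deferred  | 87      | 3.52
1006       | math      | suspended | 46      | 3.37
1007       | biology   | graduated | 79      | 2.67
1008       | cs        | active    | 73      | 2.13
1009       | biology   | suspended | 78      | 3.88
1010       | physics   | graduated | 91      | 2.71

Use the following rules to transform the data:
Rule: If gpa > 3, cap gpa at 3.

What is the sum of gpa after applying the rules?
27.66

Step 1: 6 records have gpa > 3
Step 2: These records originally summed to 21.08
Step 3: After capping: 6 × 3 = 18
Step 4: Unaffected records sum: 9.66
Step 5: Final sum = 18 + 9.66 = 27.66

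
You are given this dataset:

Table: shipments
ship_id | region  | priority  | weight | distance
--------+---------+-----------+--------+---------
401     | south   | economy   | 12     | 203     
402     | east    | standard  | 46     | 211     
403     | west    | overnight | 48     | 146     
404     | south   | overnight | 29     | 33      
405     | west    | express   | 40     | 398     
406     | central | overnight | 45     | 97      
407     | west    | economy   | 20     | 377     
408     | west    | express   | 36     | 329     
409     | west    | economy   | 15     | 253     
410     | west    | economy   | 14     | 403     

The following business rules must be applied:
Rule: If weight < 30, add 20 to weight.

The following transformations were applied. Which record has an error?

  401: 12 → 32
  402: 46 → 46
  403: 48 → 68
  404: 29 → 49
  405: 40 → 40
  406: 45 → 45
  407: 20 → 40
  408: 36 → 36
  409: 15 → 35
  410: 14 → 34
Record 403 has an error. The correct transformed value should be 48, not 68.

Step 1: Check each record against the rule
Step 2: Record 403 has weight = 48
Step 3: Since 48 >= 30, the bonus should not have been applied
Step 4: Correct value = 48, but claimed value = 68
Conclusion: Record 403 has the error.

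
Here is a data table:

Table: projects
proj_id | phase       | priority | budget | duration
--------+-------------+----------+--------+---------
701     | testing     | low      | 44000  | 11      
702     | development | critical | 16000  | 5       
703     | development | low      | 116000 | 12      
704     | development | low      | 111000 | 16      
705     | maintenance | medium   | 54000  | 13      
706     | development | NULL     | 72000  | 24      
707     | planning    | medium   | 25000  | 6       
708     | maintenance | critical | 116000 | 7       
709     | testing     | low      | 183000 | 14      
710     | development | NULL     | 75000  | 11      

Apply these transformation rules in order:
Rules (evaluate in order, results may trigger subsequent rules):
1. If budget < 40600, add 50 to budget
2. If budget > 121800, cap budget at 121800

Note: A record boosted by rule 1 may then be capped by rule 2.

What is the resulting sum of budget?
750900

Step 1: Apply rule 1 to records with budget < 40600
  - 2 records get bonus of 50
  - Of these, 0 records then exceed 121800 and get capped
Step 2: Apply rule 2 to records with budget > 121800
  - 1 records (original) are capped
Step 3: Calculate final sum = 750900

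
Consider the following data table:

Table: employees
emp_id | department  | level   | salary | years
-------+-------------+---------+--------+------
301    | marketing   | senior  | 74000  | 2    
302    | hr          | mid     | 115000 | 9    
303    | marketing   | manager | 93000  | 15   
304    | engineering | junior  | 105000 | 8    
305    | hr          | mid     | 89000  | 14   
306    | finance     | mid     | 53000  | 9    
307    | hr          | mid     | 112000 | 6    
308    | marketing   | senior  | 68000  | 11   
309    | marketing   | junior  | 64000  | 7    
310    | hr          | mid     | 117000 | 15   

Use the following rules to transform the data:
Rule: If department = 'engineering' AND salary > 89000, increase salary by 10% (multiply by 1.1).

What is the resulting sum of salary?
900500.0

Step 1: Find records where department = 'engineering' AND salary > 89000
Step 2: 1 records match, summing to 105000
Step 3: After multiplier: 105000 × 1.1 = 115500.0
Step 4: Unaffected records sum: 785000
Step 5: Final sum = 115500.0 + 785000 = 900500.0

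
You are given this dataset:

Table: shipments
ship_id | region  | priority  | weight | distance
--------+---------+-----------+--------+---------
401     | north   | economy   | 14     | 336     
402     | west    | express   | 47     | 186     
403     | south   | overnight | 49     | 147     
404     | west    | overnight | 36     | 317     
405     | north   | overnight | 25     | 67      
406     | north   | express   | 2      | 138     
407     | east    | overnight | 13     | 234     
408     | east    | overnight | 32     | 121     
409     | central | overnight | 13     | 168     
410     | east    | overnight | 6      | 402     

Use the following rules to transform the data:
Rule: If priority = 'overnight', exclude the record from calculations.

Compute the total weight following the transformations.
63

Step 1: Identify records where priority = 'overnight'
Step 2: The excluded records sum to 174
Step 3: Original total weight = 237
Step 4: Remaining total = 237 - 174 = 63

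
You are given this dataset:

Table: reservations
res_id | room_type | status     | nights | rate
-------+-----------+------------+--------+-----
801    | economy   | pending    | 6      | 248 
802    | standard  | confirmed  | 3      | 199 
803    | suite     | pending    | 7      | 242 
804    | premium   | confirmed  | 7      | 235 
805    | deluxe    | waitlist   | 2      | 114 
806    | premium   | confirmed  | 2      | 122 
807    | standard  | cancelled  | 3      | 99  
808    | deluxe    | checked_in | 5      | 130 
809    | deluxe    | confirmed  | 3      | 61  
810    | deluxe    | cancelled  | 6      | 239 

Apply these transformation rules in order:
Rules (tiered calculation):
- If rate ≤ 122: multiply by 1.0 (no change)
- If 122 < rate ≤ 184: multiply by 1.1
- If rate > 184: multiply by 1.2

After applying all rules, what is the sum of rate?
1934.6

Step 1: Tier 1 (rate ≤ 122): 4 records, sum = 396 × 1.0 = 396.0
Step 2: Tier 2 (122 < rate ≤ 184): 1 records, sum = 130 × 1.1 = 143.0
Step 3: Tier 3 (rate > 184): 5 records, sum = 1163 × 1.2 = 1395.6
Step 4: Final sum = 396.0 + 143.0 + 1395.6 = 1934.6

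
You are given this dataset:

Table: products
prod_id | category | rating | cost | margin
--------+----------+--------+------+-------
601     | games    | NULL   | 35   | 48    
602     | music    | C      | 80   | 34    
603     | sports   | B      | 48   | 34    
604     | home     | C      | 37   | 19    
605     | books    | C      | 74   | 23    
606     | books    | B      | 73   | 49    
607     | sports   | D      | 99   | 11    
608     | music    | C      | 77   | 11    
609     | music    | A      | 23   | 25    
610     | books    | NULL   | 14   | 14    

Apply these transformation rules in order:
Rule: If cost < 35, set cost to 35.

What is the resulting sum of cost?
593

Step 1: 2 records have cost < 35
Step 2: These records originally summed to 37
Step 3: After setting to minimum: 2 × 35 = 70
Step 4: Unaffected records sum: 523
Step 5: Final sum = 70 + 523 = 593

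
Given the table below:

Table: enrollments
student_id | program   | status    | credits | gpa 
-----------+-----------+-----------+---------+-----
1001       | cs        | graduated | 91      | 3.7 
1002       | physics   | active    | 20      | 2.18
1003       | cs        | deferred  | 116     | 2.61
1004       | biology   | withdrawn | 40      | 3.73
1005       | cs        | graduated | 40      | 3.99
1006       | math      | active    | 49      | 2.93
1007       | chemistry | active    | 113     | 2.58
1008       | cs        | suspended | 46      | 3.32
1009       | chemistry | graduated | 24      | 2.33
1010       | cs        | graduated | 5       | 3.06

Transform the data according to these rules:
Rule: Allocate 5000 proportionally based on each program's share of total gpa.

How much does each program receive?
biology: 612.88, chemistry: 806.77, cs: 2740.72, math: 481.43, physics: 358.2

Step 1: Calculate total gpa = 30.43
Step 2: Calculate each program's proportion:
  biology: 3.73/30.43 = 12.26% → 612.88
  chemistry: 4.91/30.43 = 16.14% → 806.77
  cs: 16.68/30.43 = 54.81% → 2740.72
  math: 2.93/30.43 = 9.63% → 481.43
  physics: 2.18/30.43 = 7.16% → 358.2
Step 3: Verify: sum of allocations ≈ 5000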